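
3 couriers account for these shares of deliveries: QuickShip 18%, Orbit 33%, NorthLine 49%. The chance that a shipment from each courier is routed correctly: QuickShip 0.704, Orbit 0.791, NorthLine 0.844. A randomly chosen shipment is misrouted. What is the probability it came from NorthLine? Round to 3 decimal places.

0.385

Taking complements, P(misrouted | each) = QuickShip 0.296, Orbit 0.209, NorthLine 0.156.
Prior × likelihood for each hypothesis:
  QuickShip: 0.18 × 0.296 = 0.05328
  Orbit: 0.33 × 0.209 = 0.06897
  NorthLine: 0.49 × 0.156 = 0.07644
Total = 0.19869.
P(NorthLine | evidence) = 0.07644 / 0.19869 ≈ 0.385.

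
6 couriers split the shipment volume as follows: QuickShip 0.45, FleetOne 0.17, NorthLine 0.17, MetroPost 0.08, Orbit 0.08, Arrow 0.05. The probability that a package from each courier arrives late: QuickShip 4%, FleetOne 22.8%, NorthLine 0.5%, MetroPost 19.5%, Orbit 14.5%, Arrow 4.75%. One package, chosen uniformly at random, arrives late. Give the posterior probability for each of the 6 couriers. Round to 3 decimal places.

Compute prior × likelihood for every hypothesis:
  QuickShip: 0.45 × 0.04 = 0.018
  FleetOne: 0.17 × 0.228 = 0.03876
  NorthLine: 0.17 × 0.005 = 0.00085
  MetroPost: 0.08 × 0.195 = 0.0156
  Orbit: 0.08 × 0.145 = 0.0116
  Arrow: 0.05 × 0.0475 = 0.002375
Sum = 0.087185.
P(QuickShip | late) = 0.018/0.087185 ≈ 0.206
P(FleetOne | late) = 0.03876/0.087185 ≈ 0.445
P(NorthLine | late) = 0.00085/0.087185 ≈ 0.010
P(MetroPost | late) = 0.0156/0.087185 ≈ 0.179
P(Orbit | late) = 0.0116/0.087185 ≈ 0.133
P(Arrow | late) = 0.002375/0.087185 ≈ 0.027

QuickShip 0.206, FleetOne 0.445, NorthLine 0.010, MetroPost 0.179, Orbit 0.133, Arrow 0.027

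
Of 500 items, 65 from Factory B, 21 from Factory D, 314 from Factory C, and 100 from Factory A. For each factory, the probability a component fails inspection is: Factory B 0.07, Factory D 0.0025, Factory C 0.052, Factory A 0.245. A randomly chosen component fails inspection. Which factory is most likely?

Factory A

Prior × likelihood for each hypothesis:
  Factory B: 0.13 × 0.07 = 0.0091
  Factory D: 0.042 × 0.0025 = 0.000105
  Factory C: 0.628 × 0.052 = 0.032656
  Factory A: 0.2 × 0.245 = 0.049
Total = 0.090861.
Largest term belongs to Factory A, so Factory A is most probable.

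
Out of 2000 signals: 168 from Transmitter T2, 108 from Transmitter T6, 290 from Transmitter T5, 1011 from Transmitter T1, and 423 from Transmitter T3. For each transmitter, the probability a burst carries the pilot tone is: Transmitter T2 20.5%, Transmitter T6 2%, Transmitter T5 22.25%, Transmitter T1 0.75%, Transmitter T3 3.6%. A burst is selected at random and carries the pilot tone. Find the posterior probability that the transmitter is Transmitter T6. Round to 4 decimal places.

Unnormalized posteriors (prior × likelihood):
  Transmitter T2: 0.084 × 0.205 = 0.01722
  Transmitter T6: 0.054 × 0.02 = 0.00108
  Transmitter T5: 0.145 × 0.2225 = 0.0322625
  Transmitter T1: 0.5055 × 0.0075 = 0.00379125
  Transmitter T3: 0.2115 × 0.036 = 0.007614
Normalizing constant = 0.06196775.
P(Transmitter T6 | evidence) = 0.00108 / 0.06196775 ≈ 0.0174.

0.0174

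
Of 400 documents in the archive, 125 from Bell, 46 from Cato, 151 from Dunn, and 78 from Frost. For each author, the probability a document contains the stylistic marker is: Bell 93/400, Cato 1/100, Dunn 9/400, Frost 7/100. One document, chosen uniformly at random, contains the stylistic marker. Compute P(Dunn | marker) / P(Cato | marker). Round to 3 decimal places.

Compute prior × likelihood for every hypothesis:
  Bell: 0.3125 × 0.2325 = 0.07265625
  Cato: 0.115 × 0.01 = 0.00115
  Dunn: 0.3775 × 0.0225 = 0.00849375
  Frost: 0.195 × 0.07 = 0.01365
Total = 0.09595.
The ratio is 0.00849375 / 0.00115 (the normalizer cancels) = 7.386.

7.386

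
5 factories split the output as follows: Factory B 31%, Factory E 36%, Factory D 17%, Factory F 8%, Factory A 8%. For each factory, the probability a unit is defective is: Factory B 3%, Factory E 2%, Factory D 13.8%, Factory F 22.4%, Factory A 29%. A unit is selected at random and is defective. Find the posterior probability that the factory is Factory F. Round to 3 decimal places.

Unnormalized posteriors (prior × likelihood):
  Factory B: 0.31 × 0.03 = 0.0093
  Factory E: 0.36 × 0.02 = 0.0072
  Factory D: 0.17 × 0.138 = 0.02346
  Factory F: 0.08 × 0.224 = 0.01792
  Factory A: 0.08 × 0.29 = 0.0232
Total = 0.08108.
P(Factory F | evidence) = 0.01792 / 0.08108 ≈ 0.221.

0.221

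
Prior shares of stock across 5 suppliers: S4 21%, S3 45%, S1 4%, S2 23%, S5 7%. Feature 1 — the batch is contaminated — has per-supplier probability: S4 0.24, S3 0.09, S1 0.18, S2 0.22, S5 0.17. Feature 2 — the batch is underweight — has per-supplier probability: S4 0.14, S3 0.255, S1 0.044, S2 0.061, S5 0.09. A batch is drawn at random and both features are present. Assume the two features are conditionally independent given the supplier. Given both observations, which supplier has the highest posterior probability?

By Bayes' rule, posterior ∝ prior × likelihood:
  S4: 0.21 × 0.24 × 0.14 = 0.007056
  S3: 0.45 × 0.09 × 0.255 = 0.0103275
  S1: 0.04 × 0.18 × 0.044 = 0.0003168
  S2: 0.23 × 0.22 × 0.061 = 0.0030866
  S5: 0.07 × 0.17 × 0.09 = 0.001071
Sum = 0.0218579.
Largest term belongs to S3, so S3 is most probable.

S3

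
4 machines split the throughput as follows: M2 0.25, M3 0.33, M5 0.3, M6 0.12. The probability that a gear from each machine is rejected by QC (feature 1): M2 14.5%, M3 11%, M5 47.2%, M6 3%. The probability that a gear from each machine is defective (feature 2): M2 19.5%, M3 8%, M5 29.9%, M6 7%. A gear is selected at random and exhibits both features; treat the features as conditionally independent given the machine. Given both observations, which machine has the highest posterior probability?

Prior × likelihood for each hypothesis:
  M2: 0.25 × 0.145 × 0.195 = 0.00706875
  M3: 0.33 × 0.11 × 0.08 = 0.002904
  M5: 0.3 × 0.472 × 0.299 = 0.0423384
  M6: 0.12 × 0.03 × 0.07 = 0.000252
Sum = 0.05256315.
Largest term belongs to M5, so M5 is most probable.

M5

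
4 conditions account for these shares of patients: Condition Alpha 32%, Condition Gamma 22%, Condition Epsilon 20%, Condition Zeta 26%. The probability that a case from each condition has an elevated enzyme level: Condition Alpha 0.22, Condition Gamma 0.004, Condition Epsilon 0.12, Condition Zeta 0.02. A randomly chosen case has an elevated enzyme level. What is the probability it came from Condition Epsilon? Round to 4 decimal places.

0.2389

By Bayes' rule, posterior ∝ prior × likelihood:
  Condition Alpha: 0.32 × 0.22 = 0.0704
  Condition Gamma: 0.22 × 0.004 = 0.00088
  Condition Epsilon: 0.2 × 0.12 = 0.024
  Condition Zeta: 0.26 × 0.02 = 0.0052
Normalizing constant = 0.10048.
P(Condition Epsilon | evidence) = 0.024 / 0.10048 ≈ 0.2389.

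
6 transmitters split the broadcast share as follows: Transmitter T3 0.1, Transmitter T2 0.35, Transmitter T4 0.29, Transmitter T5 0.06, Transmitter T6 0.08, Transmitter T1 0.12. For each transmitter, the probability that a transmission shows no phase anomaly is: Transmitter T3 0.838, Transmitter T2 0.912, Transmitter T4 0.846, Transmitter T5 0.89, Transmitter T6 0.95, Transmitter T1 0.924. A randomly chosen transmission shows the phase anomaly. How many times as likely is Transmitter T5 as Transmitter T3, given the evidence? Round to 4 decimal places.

0.4074

Taking complements, P(anomaly | each) = Transmitter T3 0.162, Transmitter T2 0.088, Transmitter T4 0.154, Transmitter T5 0.11, Transmitter T6 0.05, Transmitter T1 0.076.
Unnormalized posteriors (prior × likelihood):
  Transmitter T3: 0.1 × 0.162 = 0.0162
  Transmitter T2: 0.35 × 0.088 = 0.0308
  Transmitter T4: 0.29 × 0.154 = 0.04466
  Transmitter T5: 0.06 × 0.11 = 0.0066
  Transmitter T6: 0.08 × 0.05 = 0.004
  Transmitter T1: 0.12 × 0.076 = 0.00912
Sum = 0.11138.
The ratio is 0.0066 / 0.0162 (the normalizer cancels) = 0.4074.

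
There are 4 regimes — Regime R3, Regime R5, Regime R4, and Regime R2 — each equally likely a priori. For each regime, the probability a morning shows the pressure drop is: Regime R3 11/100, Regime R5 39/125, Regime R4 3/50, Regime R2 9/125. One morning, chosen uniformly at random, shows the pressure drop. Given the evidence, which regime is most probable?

Regime R5

Since the prior is uniform, the posterior is proportional to the likelihood:
  Regime R3: 0.11
  Regime R5: 0.312
  Regime R4: 0.06
  Regime R2: 0.072
Sum = 0.554.
Largest term belongs to Regime R5, so Regime R5 is most probable.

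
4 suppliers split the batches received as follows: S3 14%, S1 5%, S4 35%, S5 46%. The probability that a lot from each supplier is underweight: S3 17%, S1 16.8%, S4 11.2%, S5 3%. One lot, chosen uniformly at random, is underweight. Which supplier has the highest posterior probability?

S4

By Bayes' rule, posterior ∝ prior × likelihood:
  S3: 0.14 × 0.17 = 0.0238
  S1: 0.05 × 0.168 = 0.0084
  S4: 0.35 × 0.112 = 0.0392
  S5: 0.46 × 0.03 = 0.0138
Sum = 0.0852.
Largest term belongs to S4, so S4 is most probable.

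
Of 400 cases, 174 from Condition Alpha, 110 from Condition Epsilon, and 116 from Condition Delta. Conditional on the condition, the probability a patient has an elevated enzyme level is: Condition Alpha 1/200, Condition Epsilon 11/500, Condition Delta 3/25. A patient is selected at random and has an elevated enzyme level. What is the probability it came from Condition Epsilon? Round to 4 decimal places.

0.1406

Prior × likelihood for each hypothesis:
  Condition Alpha: 0.435 × 0.005 = 0.002175
  Condition Epsilon: 0.275 × 0.022 = 0.00605
  Condition Delta: 0.29 × 0.12 = 0.0348
Total = 0.043025.
P(Condition Epsilon | evidence) = 0.00605 / 0.043025 ≈ 0.1406.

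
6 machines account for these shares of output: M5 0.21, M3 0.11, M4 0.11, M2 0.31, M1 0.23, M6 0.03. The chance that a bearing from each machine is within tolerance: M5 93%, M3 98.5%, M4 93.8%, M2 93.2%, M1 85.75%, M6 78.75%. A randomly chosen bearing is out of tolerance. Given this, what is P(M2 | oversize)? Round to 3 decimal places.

Taking complements, P(oversize | each) = M5 0.07, M3 0.015, M4 0.062, M2 0.068, M1 0.1425, M6 0.2125.
Prior × likelihood for each hypothesis:
  M5: 0.21 × 0.07 = 0.0147
  M3: 0.11 × 0.015 = 0.00165
  M4: 0.11 × 0.062 = 0.00682
  M2: 0.31 × 0.068 = 0.02108
  M1: 0.23 × 0.1425 = 0.032775
  M6: 0.03 × 0.2125 = 0.006375
Normalizing constant = 0.0834.
P(M2 | evidence) = 0.02108 / 0.0834 ≈ 0.253.

0.253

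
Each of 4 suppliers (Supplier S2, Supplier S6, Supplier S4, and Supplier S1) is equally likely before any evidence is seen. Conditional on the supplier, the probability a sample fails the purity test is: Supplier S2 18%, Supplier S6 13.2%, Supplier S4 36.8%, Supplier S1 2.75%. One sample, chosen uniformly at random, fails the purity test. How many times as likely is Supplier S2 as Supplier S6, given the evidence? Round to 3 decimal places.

Since the prior is uniform, the posterior is proportional to the likelihood:
  Supplier S2: 0.18
  Supplier S6: 0.132
  Supplier S4: 0.368
  Supplier S1: 0.0275
Normalizing constant = 0.7075.
The ratio is 0.18 / 0.132 (the normalizer cancels) = 1.364.

1.364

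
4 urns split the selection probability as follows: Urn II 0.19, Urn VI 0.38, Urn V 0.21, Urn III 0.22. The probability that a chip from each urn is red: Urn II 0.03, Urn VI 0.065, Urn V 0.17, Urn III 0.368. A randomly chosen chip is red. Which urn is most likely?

Urn III

Compute prior × likelihood for every hypothesis:
  Urn II: 0.19 × 0.03 = 0.0057
  Urn VI: 0.38 × 0.065 = 0.0247
  Urn V: 0.21 × 0.17 = 0.0357
  Urn III: 0.22 × 0.368 = 0.08096
Total = 0.14706.
Largest term belongs to Urn III, so Urn III is most probable.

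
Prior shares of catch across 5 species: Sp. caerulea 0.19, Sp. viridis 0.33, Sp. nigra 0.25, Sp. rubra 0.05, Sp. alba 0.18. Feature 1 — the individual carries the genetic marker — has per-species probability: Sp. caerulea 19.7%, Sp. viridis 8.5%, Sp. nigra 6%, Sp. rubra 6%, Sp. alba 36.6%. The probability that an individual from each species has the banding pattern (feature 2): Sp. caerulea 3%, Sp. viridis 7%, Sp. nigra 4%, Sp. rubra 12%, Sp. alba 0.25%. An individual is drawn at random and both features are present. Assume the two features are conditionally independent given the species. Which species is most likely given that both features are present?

Sp. viridis

Unnormalized posteriors (prior × likelihood):
  Sp. caerulea: 0.19 × 0.197 × 0.03 = 0.0011229
  Sp. viridis: 0.33 × 0.085 × 0.07 = 0.0019635
  Sp. nigra: 0.25 × 0.06 × 0.04 = 0.0006
  Sp. rubra: 0.05 × 0.06 × 0.12 = 0.00036
  Sp. alba: 0.18 × 0.366 × 0.0025 = 0.0001647
Total = 0.0042111.
Largest term belongs to Sp. viridis, so Sp. viridis is most probable.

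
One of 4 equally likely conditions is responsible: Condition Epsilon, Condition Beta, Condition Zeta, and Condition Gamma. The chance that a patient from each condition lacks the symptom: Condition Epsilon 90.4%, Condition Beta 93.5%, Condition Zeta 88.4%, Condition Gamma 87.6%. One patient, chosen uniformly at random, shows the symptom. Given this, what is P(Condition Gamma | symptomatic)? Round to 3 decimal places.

0.309

Taking complements, P(symptomatic | each) = Condition Epsilon 0.096, Condition Beta 0.065, Condition Zeta 0.116, Condition Gamma 0.124.
With a uniform prior (1/4 each), posterior ∝ likelihood:
  Condition Epsilon: 0.096
  Condition Beta: 0.065
  Condition Zeta: 0.116
  Condition Gamma: 0.124
Total = 0.401.
P(Condition Gamma | evidence) = 0.124 / 0.401 ≈ 0.309.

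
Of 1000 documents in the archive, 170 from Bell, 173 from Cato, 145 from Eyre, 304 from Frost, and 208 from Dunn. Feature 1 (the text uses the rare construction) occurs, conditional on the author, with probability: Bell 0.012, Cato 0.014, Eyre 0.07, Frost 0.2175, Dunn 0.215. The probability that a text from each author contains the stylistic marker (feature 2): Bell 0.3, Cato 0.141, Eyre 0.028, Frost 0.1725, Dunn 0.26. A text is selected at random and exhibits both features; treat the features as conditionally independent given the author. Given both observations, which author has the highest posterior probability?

Dunn

Unnormalized posteriors (prior × likelihood):
  Bell: 0.17 × 0.012 × 0.3 = 0.000612
  Cato: 0.173 × 0.014 × 0.141 = 0.000341502
  Eyre: 0.145 × 0.07 × 0.028 = 0.0002842
  Frost: 0.304 × 0.2175 × 0.1725 = 0.0114057
  Dunn: 0.208 × 0.215 × 0.26 = 0.0116272
Sum = 0.024270602.
Largest term belongs to Dunn, so Dunn is most probable.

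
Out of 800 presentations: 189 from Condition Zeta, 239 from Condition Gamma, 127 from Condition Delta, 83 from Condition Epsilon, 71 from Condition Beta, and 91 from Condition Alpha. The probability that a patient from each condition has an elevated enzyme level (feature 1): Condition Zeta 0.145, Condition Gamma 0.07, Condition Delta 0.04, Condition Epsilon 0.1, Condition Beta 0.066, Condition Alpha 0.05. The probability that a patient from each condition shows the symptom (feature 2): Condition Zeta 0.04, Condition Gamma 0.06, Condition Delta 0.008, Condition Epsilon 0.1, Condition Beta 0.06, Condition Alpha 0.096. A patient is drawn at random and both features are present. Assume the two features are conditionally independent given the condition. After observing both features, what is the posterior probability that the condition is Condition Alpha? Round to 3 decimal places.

Compute prior × likelihood for every hypothesis:
  Condition Zeta: 0.23625 × 0.145 × 0.04 = 0.00137025
  Condition Gamma: 0.29875 × 0.07 × 0.06 = 0.00125475
  Condition Delta: 0.15875 × 0.04 × 0.008 = 0.0000508
  Condition Epsilon: 0.10375 × 0.1 × 0.1 = 0.0010375
  Condition Beta: 0.08875 × 0.066 × 0.06 = 0.00035145
  Condition Alpha: 0.11375 × 0.05 × 0.096 = 0.000546
Sum = 0.00461075.
P(Condition Alpha | evidence) = 0.000546 / 0.00461075 ≈ 0.118.

0.118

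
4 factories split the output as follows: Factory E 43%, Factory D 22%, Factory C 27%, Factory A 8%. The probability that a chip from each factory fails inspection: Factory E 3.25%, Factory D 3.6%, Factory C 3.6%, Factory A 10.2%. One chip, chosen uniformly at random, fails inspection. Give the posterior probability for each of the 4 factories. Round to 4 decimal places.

Unnormalized posteriors (prior × likelihood):
  Factory E: 0.43 × 0.0325 = 0.013975
  Factory D: 0.22 × 0.036 = 0.00792
  Factory C: 0.27 × 0.036 = 0.00972
  Factory A: 0.08 × 0.102 = 0.00816
Sum = 0.039775.
P(Factory E | nonconforming) = 0.013975/0.039775 ≈ 0.3514
P(Factory D | nonconforming) = 0.00792/0.039775 ≈ 0.1991
P(Factory C | nonconforming) = 0.00972/0.039775 ≈ 0.2444
P(Factory A | nonconforming) = 0.00816/0.039775 ≈ 0.2052

Factory E 0.3514, Factory D 0.1991, Factory C 0.2444, Factory A 0.2052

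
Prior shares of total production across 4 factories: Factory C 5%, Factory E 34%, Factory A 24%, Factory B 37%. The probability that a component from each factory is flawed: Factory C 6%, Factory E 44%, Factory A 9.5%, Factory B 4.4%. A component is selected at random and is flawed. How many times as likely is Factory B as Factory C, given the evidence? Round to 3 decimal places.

5.427

By Bayes' rule, posterior ∝ prior × likelihood:
  Factory C: 0.05 × 0.06 = 0.003
  Factory E: 0.34 × 0.44 = 0.1496
  Factory A: 0.24 × 0.095 = 0.0228
  Factory B: 0.37 × 0.044 = 0.01628
Normalizing constant = 0.19168.
The ratio is 0.01628 / 0.003 (the normalizer cancels) = 5.427.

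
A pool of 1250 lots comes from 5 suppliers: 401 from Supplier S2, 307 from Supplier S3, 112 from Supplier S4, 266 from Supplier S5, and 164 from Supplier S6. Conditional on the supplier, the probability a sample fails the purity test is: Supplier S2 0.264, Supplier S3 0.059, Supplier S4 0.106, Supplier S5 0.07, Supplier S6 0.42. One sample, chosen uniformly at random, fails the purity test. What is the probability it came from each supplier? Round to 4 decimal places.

Supplier S2 0.4740, Supplier S3 0.0811, Supplier S4 0.0532, Supplier S5 0.0834, Supplier S6 0.3084

Compute prior × likelihood for every hypothesis:
  Supplier S2: 0.3208 × 0.264 = 0.0846912
  Supplier S3: 0.2456 × 0.059 = 0.0144904
  Supplier S4: 0.0896 × 0.106 = 0.0094976
  Supplier S5: 0.2128 × 0.07 = 0.014896
  Supplier S6: 0.1312 × 0.42 = 0.055104
Sum = 0.1786792.
P(Supplier S2 | off-spec) = 0.0846912/0.1786792 ≈ 0.4740
P(Supplier S3 | off-spec) = 0.0144904/0.1786792 ≈ 0.0811
P(Supplier S4 | off-spec) = 0.0094976/0.1786792 ≈ 0.0532
P(Supplier S5 | off-spec) = 0.014896/0.1786792 ≈ 0.0834
P(Supplier S6 | off-spec) = 0.055104/0.1786792 ≈ 0.3084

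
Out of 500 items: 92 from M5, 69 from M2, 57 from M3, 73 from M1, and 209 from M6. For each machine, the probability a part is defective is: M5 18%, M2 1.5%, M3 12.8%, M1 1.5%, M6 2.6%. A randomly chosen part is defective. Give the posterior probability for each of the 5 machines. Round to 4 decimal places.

Prior × likelihood for each hypothesis:
  M5: 0.184 × 0.18 = 0.03312
  M2: 0.138 × 0.015 = 0.00207
  M3: 0.114 × 0.128 = 0.014592
  M1: 0.146 × 0.015 = 0.00219
  M6: 0.418 × 0.026 = 0.010868
Total = 0.06284.
P(M5 | defective) = 0.03312/0.06284 ≈ 0.5271
P(M2 | defective) = 0.00207/0.06284 ≈ 0.0329
P(M3 | defective) = 0.014592/0.06284 ≈ 0.2322
P(M1 | defective) = 0.00219/0.06284 ≈ 0.0349
P(M6 | defective) = 0.010868/0.06284 ≈ 0.1729

M5 0.5271, M2 0.0329, M3 0.2322, M1 0.0349, M6 0.1729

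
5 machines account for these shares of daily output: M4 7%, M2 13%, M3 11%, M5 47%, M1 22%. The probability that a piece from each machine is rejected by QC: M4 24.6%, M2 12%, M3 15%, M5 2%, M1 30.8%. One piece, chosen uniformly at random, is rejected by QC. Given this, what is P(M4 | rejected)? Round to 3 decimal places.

Prior × likelihood for each hypothesis:
  M4: 0.07 × 0.246 = 0.01722
  M2: 0.13 × 0.12 = 0.0156
  M3: 0.11 × 0.15 = 0.0165
  M5: 0.47 × 0.02 = 0.0094
  M1: 0.22 × 0.308 = 0.06776
Sum = 0.12648.
P(M4 | evidence) = 0.01722 / 0.12648 ≈ 0.136.

0.136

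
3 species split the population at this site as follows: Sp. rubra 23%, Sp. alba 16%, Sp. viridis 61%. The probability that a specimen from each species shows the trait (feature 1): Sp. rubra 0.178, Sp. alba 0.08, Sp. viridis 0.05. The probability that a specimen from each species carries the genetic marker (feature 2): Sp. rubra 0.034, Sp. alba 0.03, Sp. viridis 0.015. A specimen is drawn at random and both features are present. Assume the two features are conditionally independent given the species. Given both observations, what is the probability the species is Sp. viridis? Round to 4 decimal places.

Unnormalized posteriors (prior × likelihood):
  Sp. rubra: 0.23 × 0.178 × 0.034 = 0.00139196
  Sp. alba: 0.16 × 0.08 × 0.03 = 0.000384
  Sp. viridis: 0.61 × 0.05 × 0.015 = 0.0004575
Total = 0.00223346.
P(Sp. viridis | evidence) = 0.0004575 / 0.00223346 ≈ 0.2048.

0.2048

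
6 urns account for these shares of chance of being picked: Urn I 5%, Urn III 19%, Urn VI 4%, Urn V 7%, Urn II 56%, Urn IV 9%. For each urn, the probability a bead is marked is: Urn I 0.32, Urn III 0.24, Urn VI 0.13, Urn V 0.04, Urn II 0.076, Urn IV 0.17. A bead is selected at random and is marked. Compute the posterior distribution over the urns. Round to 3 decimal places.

Urn I 0.126, Urn III 0.358, Urn VI 0.041, Urn V 0.022, Urn II 0.334, Urn IV 0.120

Compute prior × likelihood for every hypothesis:
  Urn I: 0.05 × 0.32 = 0.016
  Urn III: 0.19 × 0.24 = 0.0456
  Urn VI: 0.04 × 0.13 = 0.0052
  Urn V: 0.07 × 0.04 = 0.0028
  Urn II: 0.56 × 0.076 = 0.04256
  Urn IV: 0.09 × 0.17 = 0.0153
Sum = 0.12746.
P(Urn I | marked) = 0.016/0.12746 ≈ 0.126
P(Urn III | marked) = 0.0456/0.12746 ≈ 0.358
P(Urn VI | marked) = 0.0052/0.12746 ≈ 0.041
P(Urn V | marked) = 0.0028/0.12746 ≈ 0.022
P(Urn II | marked) = 0.04256/0.12746 ≈ 0.334
P(Urn IV | marked) = 0.0153/0.12746 ≈ 0.120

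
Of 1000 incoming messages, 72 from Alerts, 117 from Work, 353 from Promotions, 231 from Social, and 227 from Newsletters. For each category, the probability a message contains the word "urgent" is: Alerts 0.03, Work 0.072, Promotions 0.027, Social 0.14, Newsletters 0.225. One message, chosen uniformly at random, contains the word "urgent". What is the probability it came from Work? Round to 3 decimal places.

0.081

Compute prior × likelihood for every hypothesis:
  Alerts: 0.072 × 0.03 = 0.00216
  Work: 0.117 × 0.072 = 0.008424
  Promotions: 0.353 × 0.027 = 0.009531
  Social: 0.231 × 0.14 = 0.03234
  Newsletters: 0.227 × 0.225 = 0.051075
Normalizing constant = 0.10353.
P(Work | evidence) = 0.008424 / 0.10353 ≈ 0.081.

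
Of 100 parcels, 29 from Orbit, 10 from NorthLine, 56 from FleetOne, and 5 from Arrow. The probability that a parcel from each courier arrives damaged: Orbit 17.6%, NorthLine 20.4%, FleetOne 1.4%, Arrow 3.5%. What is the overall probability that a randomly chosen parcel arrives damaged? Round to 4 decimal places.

0.0810

Unnormalized posteriors (prior × likelihood):
  Orbit: 0.29 × 0.176 = 0.05104
  NorthLine: 0.1 × 0.204 = 0.0204
  FleetOne: 0.56 × 0.014 = 0.00784
  Arrow: 0.05 × 0.035 = 0.00175
P(damaged) = 0.05104 + 0.0204 + 0.00784 + 0.00175 = 0.08103 → 0.0810.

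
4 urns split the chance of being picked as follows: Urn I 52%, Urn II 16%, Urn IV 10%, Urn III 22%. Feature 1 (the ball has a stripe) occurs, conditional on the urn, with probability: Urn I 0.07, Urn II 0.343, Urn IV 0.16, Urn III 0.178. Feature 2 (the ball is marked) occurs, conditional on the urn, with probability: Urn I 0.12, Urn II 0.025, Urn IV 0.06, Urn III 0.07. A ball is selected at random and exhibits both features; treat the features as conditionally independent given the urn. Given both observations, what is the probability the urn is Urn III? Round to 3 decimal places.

0.290

By Bayes' rule, posterior ∝ prior × likelihood:
  Urn I: 0.52 × 0.07 × 0.12 = 0.004368
  Urn II: 0.16 × 0.343 × 0.025 = 0.001372
  Urn IV: 0.1 × 0.16 × 0.06 = 0.00096
  Urn III: 0.22 × 0.178 × 0.07 = 0.0027412
Sum = 0.0094412.
P(Urn III | evidence) = 0.0027412 / 0.0094412 ≈ 0.290.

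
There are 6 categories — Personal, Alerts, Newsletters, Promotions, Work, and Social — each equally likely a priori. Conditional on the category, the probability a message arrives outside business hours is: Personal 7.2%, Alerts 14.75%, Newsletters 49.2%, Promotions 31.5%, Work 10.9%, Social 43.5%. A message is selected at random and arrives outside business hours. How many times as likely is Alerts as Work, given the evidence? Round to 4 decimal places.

1.3532

Since the prior is uniform, the posterior is proportional to the likelihood:
  Personal: 0.072
  Alerts: 0.1475
  Newsletters: 0.492
  Promotions: 0.315
  Work: 0.109
  Social: 0.435
Sum = 1.5705.
The ratio is 0.1475 / 0.109 (the normalizer cancels) = 1.3532.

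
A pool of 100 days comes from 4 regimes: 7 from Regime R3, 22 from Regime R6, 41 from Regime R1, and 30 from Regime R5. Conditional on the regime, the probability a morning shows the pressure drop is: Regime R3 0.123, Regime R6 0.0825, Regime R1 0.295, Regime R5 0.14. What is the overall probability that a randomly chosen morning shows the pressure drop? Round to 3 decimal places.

Unnormalized posteriors (prior × likelihood):
  Regime R3: 0.07 × 0.123 = 0.00861
  Regime R6: 0.22 × 0.0825 = 0.01815
  Regime R1: 0.41 × 0.295 = 0.12095
  Regime R5: 0.3 × 0.14 = 0.042
P(drop) = 0.00861 + 0.01815 + 0.12095 + 0.042 = 0.18971 → 0.190.

0.190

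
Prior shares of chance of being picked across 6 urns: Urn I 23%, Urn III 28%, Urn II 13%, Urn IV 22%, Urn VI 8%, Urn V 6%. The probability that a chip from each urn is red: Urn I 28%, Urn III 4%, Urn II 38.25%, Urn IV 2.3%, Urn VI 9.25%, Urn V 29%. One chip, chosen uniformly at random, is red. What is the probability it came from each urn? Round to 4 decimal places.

Prior × likelihood for each hypothesis:
  Urn I: 0.23 × 0.28 = 0.0644
  Urn III: 0.28 × 0.04 = 0.0112
  Urn II: 0.13 × 0.3825 = 0.049725
  Urn IV: 0.22 × 0.023 = 0.00506
  Urn VI: 0.08 × 0.0925 = 0.0074
  Urn V: 0.06 × 0.29 = 0.0174
Normalizing constant = 0.155185.
P(Urn I | red) = 0.0644/0.155185 ≈ 0.4150
P(Urn III | red) = 0.0112/0.155185 ≈ 0.0722
P(Urn II | red) = 0.049725/0.155185 ≈ 0.3204
P(Urn IV | red) = 0.00506/0.155185 ≈ 0.0326
P(Urn VI | red) = 0.0074/0.155185 ≈ 0.0477
P(Urn V | red) = 0.0174/0.155185 ≈ 0.1121
(Check: 0.4150+0.0722+0.3204+0.0326+0.0477+0.1121 = 1.0000.)

Urn I 0.4150, Urn III 0.0722, Urn II 0.3204, Urn IV 0.0326, Urn VI 0.0477, Urn V 0.1121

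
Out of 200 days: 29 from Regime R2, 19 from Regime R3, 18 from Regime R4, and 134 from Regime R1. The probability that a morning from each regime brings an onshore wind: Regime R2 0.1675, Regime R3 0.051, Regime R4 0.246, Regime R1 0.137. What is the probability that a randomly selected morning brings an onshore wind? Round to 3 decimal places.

By Bayes' rule, posterior ∝ prior × likelihood:
  Regime R2: 0.145 × 0.1675 = 0.0242875
  Regime R3: 0.095 × 0.051 = 0.004845
  Regime R4: 0.09 × 0.246 = 0.02214
  Regime R1: 0.67 × 0.137 = 0.09179
P(onshore) = 0.0242875 + 0.004845 + 0.02214 + 0.09179 = 0.1430625 → 0.143.

0.143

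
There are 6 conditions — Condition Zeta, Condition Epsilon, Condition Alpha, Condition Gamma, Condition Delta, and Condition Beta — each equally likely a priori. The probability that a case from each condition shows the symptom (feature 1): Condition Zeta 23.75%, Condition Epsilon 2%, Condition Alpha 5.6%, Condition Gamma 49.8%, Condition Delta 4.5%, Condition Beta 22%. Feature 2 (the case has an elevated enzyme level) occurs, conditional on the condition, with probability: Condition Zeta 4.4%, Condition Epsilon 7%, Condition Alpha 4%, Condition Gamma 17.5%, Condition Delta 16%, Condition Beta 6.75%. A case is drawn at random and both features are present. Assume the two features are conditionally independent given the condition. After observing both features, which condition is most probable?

Since the prior is uniform, the posterior is proportional to the likelihood:
  Condition Zeta: 0.2375 × 0.044 = 0.01045
  Condition Epsilon: 0.02 × 0.07 = 0.0014
  Condition Alpha: 0.056 × 0.04 = 0.00224
  Condition Gamma: 0.498 × 0.175 = 0.08715
  Condition Delta: 0.045 × 0.16 = 0.0072
  Condition Beta: 0.22 × 0.0675 = 0.01485
Sum = 0.12329.
Largest term belongs to Condition Gamma, so Condition Gamma is most probable.

Condition Gamma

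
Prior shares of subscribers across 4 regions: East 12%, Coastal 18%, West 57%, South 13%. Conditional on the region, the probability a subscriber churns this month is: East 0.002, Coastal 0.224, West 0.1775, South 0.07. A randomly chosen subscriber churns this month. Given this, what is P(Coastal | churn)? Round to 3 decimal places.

0.267

By Bayes' rule, posterior ∝ prior × likelihood:
  East: 0.12 × 0.002 = 0.00024
  Coastal: 0.18 × 0.224 = 0.04032
  West: 0.57 × 0.1775 = 0.101175
  South: 0.13 × 0.07 = 0.0091
Total = 0.150835.
P(Coastal | evidence) = 0.04032 / 0.150835 ≈ 0.267.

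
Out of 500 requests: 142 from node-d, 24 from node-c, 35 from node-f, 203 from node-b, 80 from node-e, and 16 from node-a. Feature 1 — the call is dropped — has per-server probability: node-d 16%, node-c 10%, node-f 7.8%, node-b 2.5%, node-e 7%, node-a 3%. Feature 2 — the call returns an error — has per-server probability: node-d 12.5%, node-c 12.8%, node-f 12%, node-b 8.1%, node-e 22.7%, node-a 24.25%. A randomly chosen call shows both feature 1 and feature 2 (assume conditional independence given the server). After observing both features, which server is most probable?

node-d

By Bayes' rule, posterior ∝ prior × likelihood:
  node-d: 0.284 × 0.16 × 0.125 = 0.00568
  node-c: 0.048 × 0.1 × 0.128 = 0.0006144
  node-f: 0.07 × 0.078 × 0.12 = 0.0006552
  node-b: 0.406 × 0.025 × 0.081 = 0.00082215
  node-e: 0.16 × 0.07 × 0.227 = 0.0025424
  node-a: 0.032 × 0.03 × 0.2425 = 0.0002328
Sum = 0.01054695.
Largest term belongs to node-d, so node-d is most probable.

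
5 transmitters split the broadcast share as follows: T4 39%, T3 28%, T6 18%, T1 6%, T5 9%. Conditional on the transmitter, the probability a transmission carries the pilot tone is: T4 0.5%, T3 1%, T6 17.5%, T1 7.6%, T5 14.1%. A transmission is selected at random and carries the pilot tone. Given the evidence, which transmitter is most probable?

T6

Compute prior × likelihood for every hypothesis:
  T4: 0.39 × 0.005 = 0.00195
  T3: 0.28 × 0.01 = 0.0028
  T6: 0.18 × 0.175 = 0.0315
  T1: 0.06 × 0.076 = 0.00456
  T5: 0.09 × 0.141 = 0.01269
Sum = 0.0535.
Largest term belongs to T6, so T6 is most probable.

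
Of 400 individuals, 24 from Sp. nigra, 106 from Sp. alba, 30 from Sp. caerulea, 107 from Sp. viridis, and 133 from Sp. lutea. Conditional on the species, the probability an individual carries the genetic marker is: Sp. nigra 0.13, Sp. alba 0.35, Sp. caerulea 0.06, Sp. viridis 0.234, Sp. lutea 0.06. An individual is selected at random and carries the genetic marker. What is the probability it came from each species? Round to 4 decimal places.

Prior × likelihood for each hypothesis:
  Sp. nigra: 0.06 × 0.13 = 0.0078
  Sp. alba: 0.265 × 0.35 = 0.09275
  Sp. caerulea: 0.075 × 0.06 = 0.0045
  Sp. viridis: 0.2675 × 0.234 = 0.062595
  Sp. lutea: 0.3325 × 0.06 = 0.01995
Sum = 0.187595.
P(Sp. nigra | marker) = 0.0078/0.187595 ≈ 0.0416
P(Sp. alba | marker) = 0.09275/0.187595 ≈ 0.4944
P(Sp. caerulea | marker) = 0.0045/0.187595 ≈ 0.0240
P(Sp. viridis | marker) = 0.062595/0.187595 ≈ 0.3337
P(Sp. lutea | marker) = 0.01995/0.187595 ≈ 0.1063
(Check: 0.0416+0.4944+0.0240+0.3337+0.1063 = 1.0000.)

Sp. nigra 0.0416, Sp. alba 0.4944, Sp. caerulea 0.0240, Sp. viridis 0.3337, Sp. lutea 0.1063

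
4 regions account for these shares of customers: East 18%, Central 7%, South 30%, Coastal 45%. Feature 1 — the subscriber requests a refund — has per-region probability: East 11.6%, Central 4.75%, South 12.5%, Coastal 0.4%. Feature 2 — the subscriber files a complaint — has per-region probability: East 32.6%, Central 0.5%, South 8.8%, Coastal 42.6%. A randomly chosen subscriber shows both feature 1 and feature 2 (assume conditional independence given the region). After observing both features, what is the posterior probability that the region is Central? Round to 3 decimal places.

By Bayes' rule, posterior ∝ prior × likelihood:
  East: 0.18 × 0.116 × 0.326 = 0.00680688
  Central: 0.07 × 0.0475 × 0.005 = 0.000016625
  South: 0.3 × 0.125 × 0.088 = 0.0033
  Coastal: 0.45 × 0.004 × 0.426 = 0.0007668
Normalizing constant = 0.010890305.
P(Central | evidence) = 0.000016625 / 0.010890305 ≈ 0.002.

0.002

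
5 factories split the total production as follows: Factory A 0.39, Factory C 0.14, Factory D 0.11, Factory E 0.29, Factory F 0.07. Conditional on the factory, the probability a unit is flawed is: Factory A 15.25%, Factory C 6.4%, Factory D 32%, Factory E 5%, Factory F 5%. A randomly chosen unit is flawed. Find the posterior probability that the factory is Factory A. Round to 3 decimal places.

0.489

Prior × likelihood for each hypothesis:
  Factory A: 0.39 × 0.1525 = 0.059475
  Factory C: 0.14 × 0.064 = 0.00896
  Factory D: 0.11 × 0.32 = 0.0352
  Factory E: 0.29 × 0.05 = 0.0145
  Factory F: 0.07 × 0.05 = 0.0035
Sum = 0.121635.
P(Factory A | evidence) = 0.059475 / 0.121635 ≈ 0.489.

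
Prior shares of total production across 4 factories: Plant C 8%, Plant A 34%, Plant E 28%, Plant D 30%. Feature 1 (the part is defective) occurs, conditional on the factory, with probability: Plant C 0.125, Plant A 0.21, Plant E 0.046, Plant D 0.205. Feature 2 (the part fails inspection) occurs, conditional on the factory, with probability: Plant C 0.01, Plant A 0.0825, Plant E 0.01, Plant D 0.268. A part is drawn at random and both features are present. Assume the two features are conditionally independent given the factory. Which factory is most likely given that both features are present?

Plant D

Unnormalized posteriors (prior × likelihood):
  Plant C: 0.08 × 0.125 × 0.01 = 0.0001
  Plant A: 0.34 × 0.21 × 0.0825 = 0.0058905
  Plant E: 0.28 × 0.046 × 0.01 = 0.0001288
  Plant D: 0.3 × 0.205 × 0.268 = 0.016482
Normalizing constant = 0.0226013.
Largest term belongs to Plant D, so Plant D is most probable.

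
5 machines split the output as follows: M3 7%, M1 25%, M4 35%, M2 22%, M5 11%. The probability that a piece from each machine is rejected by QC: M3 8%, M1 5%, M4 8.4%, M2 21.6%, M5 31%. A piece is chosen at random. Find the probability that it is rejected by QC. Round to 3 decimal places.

0.129

Unnormalized posteriors (prior × likelihood):
  M3: 0.07 × 0.08 = 0.0056
  M1: 0.25 × 0.05 = 0.0125
  M4: 0.35 × 0.084 = 0.0294
  M2: 0.22 × 0.216 = 0.04752
  M5: 0.11 × 0.31 = 0.0341
P(rejected) = 0.0056 + 0.0125 + 0.0294 + 0.04752 + 0.0341 = 0.12912 → 0.129.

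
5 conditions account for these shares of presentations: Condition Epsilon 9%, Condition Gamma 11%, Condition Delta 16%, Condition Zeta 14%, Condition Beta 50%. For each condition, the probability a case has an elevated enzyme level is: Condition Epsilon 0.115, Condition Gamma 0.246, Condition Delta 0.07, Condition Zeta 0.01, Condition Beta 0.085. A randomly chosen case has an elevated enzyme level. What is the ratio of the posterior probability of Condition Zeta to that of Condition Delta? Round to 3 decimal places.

Compute prior × likelihood for every hypothesis:
  Condition Epsilon: 0.09 × 0.115 = 0.01035
  Condition Gamma: 0.11 × 0.246 = 0.02706
  Condition Delta: 0.16 × 0.07 = 0.0112
  Condition Zeta: 0.14 × 0.01 = 0.0014
  Condition Beta: 0.5 × 0.085 = 0.0425
Normalizing constant = 0.09251.
The ratio is 0.0014 / 0.0112 (the normalizer cancels) = 0.125.

0.125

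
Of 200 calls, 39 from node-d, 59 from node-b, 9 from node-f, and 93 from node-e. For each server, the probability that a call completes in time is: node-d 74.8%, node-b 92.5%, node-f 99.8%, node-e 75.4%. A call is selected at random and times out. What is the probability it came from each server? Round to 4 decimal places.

Taking complements, P(timeout | each) = node-d 0.252, node-b 0.075, node-f 0.002, node-e 0.246.
Compute prior × likelihood for every hypothesis:
  node-d: 0.195 × 0.252 = 0.04914
  node-b: 0.295 × 0.075 = 0.022125
  node-f: 0.045 × 0.002 = 0.00009
  node-e: 0.465 × 0.246 = 0.11439
Normalizing constant = 0.185745.
P(node-d | timeout) = 0.04914/0.185745 ≈ 0.2646
P(node-b | timeout) = 0.022125/0.185745 ≈ 0.1191
P(node-f | timeout) = 0.00009/0.185745 ≈ 0.0005
P(node-e | timeout) = 0.11439/0.185745 ≈ 0.6158
(Check: 0.2646+0.1191+0.0005+0.6158 = 1.0000.)

node-d 0.2646, node-b 0.1191, node-f 0.0005, node-e 0.6158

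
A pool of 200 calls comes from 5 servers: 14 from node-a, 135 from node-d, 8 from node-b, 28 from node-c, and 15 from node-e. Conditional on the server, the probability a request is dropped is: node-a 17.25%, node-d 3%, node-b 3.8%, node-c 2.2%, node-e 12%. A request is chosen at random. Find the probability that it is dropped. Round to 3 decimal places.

0.046

By Bayes' rule, posterior ∝ prior × likelihood:
  node-a: 0.07 × 0.1725 = 0.012075
  node-d: 0.675 × 0.03 = 0.02025
  node-b: 0.04 × 0.038 = 0.00152
  node-c: 0.14 × 0.022 = 0.00308
  node-e: 0.075 × 0.12 = 0.009
P(dropped) = 0.012075 + 0.02025 + 0.00152 + 0.00308 + 0.009 = 0.045925 → 0.046.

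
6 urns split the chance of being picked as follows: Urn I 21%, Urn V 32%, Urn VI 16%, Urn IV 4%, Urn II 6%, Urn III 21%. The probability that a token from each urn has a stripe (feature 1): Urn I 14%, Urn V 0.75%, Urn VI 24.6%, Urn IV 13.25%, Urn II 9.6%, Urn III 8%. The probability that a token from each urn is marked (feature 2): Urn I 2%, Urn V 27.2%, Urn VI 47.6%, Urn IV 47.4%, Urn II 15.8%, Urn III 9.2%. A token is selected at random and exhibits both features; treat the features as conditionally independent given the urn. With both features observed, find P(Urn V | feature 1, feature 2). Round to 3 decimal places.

0.026

Prior × likelihood for each hypothesis:
  Urn I: 0.21 × 0.14 × 0.02 = 0.000588
  Urn V: 0.32 × 0.0075 × 0.272 = 0.0006528
  Urn VI: 0.16 × 0.246 × 0.476 = 0.01873536
  Urn IV: 0.04 × 0.1325 × 0.474 = 0.0025122
  Urn II: 0.06 × 0.096 × 0.158 = 0.00091008
  Urn III: 0.21 × 0.08 × 0.092 = 0.0015456
Total = 0.02494404.
P(Urn V | evidence) = 0.0006528 / 0.02494404 ≈ 0.026.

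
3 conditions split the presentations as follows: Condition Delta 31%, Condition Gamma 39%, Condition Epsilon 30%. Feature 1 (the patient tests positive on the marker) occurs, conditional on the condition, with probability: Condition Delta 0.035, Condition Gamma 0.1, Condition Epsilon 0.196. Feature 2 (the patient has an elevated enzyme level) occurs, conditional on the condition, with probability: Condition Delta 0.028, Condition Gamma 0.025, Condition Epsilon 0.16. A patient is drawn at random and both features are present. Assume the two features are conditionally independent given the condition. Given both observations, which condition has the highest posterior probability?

Condition Epsilon

By Bayes' rule, posterior ∝ prior × likelihood:
  Condition Delta: 0.31 × 0.035 × 0.028 = 0.0003038
  Condition Gamma: 0.39 × 0.1 × 0.025 = 0.000975
  Condition Epsilon: 0.3 × 0.196 × 0.16 = 0.009408
Sum = 0.0106868.
Largest term belongs to Condition Epsilon, so Condition Epsilon is most probable.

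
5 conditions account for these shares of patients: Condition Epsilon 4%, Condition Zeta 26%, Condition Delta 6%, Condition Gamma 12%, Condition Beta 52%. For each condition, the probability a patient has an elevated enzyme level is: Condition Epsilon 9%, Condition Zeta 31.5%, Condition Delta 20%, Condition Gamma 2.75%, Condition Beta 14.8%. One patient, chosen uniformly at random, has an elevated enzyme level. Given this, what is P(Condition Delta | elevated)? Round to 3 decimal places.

By Bayes' rule, posterior ∝ prior × likelihood:
  Condition Epsilon: 0.04 × 0.09 = 0.0036
  Condition Zeta: 0.26 × 0.315 = 0.0819
  Condition Delta: 0.06 × 0.2 = 0.012
  Condition Gamma: 0.12 × 0.0275 = 0.0033
  Condition Beta: 0.52 × 0.148 = 0.07696
Total = 0.17776.
P(Condition Delta | evidence) = 0.012 / 0.17776 ≈ 0.068.

0.068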